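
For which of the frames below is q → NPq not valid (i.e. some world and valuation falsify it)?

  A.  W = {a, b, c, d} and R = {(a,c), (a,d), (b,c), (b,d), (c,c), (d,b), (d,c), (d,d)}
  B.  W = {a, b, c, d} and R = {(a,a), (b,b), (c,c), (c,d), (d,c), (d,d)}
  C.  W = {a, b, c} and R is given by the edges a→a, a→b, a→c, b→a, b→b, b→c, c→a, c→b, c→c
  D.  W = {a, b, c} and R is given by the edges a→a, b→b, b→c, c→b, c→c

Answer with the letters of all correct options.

The schema q → NPq is axiom B; it is valid on a frame iff R is symmetric.
(A) R is not symmetric (a R c but not c R a), so the schema fails here.
(B) R is symmetric (every R-edge is matched by its reverse), so the schema is valid here.
(C) R is symmetric (every R-edge is matched by its reverse), so the schema is valid here.
(D) R is symmetric (every R-edge is matched by its reverse), so the schema is valid here.

A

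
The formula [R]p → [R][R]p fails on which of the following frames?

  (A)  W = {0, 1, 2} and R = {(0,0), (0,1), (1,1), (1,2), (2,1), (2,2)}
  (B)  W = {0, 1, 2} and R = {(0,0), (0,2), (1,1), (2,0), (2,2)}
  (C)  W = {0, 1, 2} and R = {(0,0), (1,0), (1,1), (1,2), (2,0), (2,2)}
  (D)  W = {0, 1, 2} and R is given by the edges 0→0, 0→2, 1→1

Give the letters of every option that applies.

The schema [R]p → [R][R]p is axiom 4; it is valid on a frame iff R is transitive.
(A) R is not transitive (0 R 1 and 1 R 2 but not 0 R 2), so the schema fails here.
(B) R is transitive (R is closed under composition), so the schema is valid here.
(C) R is transitive (R is closed under composition), so the schema is valid here.
(D) R is transitive (R is closed under composition), so the schema is valid here.

A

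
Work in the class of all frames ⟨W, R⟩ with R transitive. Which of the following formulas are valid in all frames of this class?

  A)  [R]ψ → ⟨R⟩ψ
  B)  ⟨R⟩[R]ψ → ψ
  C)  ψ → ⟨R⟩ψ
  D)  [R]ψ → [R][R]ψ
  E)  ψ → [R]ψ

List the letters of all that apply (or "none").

D

(A) [R]ψ → ⟨R⟩ψ is axiom D; it is valid on a frame exactly when R is serial. Such an R need not be serial, so not valid.
(B) the dual of axiom B: valid iff R is symmetric. Such an R need not be symmetric — not valid.
(C) ψ → ⟨R⟩ψ is the dual of axiom T, which corresponds to reflexivity. Such an R need not be reflexive — not valid.
(D) axiom 4: valid iff R is transitive. Every such R is transitive — valid.
(E) ψ → [R]ψ is equivalent to ◇p→p; it holds exactly when R ⊆ identity. Such an R need not be a subset of the identity — not valid.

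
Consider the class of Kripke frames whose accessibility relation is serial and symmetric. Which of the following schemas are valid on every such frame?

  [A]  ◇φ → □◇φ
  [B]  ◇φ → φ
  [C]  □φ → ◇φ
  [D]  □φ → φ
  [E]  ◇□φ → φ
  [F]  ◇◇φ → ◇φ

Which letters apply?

(A) ◇φ → □◇φ (axiom 5) characterises the euclidean frames. Such an R need not be euclidean — not valid.
(B) ◇φ → φ is the converse of T; it holds exactly when R ⊆ identity. Such an R need not be a subset of the identity — not valid.
(C) □φ → ◇φ is axiom D, which corresponds to seriality. Every such R is serial — valid.
(D) □φ → φ is axiom T; it is valid on a frame exactly when R is reflexive. Such an R need not be reflexive, so not valid.
(E) the dual of axiom B: valid iff R is symmetric. Every such R is symmetric — valid.
(F) ◇◇φ → ◇φ is the dual of axiom 4; it is valid on a frame exactly when R is transitive. Such an R need not be transitive, so not valid.

C, E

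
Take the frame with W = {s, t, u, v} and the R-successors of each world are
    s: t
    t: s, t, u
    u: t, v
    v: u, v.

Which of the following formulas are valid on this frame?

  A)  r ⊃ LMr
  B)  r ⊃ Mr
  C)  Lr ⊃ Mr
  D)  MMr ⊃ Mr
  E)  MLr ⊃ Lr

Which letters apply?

A, C

R is not reflexive: not s R s.
R is symmetric: every R-edge is matched by its reverse.
R is not transitive: s R t and t R s but not s R s.
R is not euclidean: t R s and t R u but not s R u.
R is serial: every world has an R-successor.
(A) r ⊃ LMr is axiom B; it is valid on a frame exactly when R is symmetric. R is symmetric, so valid.
(B) the dual of axiom T: valid iff R is reflexive. R is not reflexive — not valid.
(C) Lr ⊃ Mr is axiom D; it is valid on a frame exactly when R is serial. R is serial, so valid.
(D) MMr ⊃ Mr is the dual of axiom 4, which corresponds to transitivity. R is not transitive — not valid.
(E) the dual of axiom 5: valid iff R is euclidean. R is not euclidean — not valid.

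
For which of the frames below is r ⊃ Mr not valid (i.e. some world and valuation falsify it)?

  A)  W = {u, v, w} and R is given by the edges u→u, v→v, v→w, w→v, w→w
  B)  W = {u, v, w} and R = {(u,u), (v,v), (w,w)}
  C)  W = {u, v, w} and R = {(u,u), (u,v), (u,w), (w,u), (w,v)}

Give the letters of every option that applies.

C

The schema r ⊃ Mr is the dual of axiom T; it is valid on a frame iff R is reflexive.
(A) R is reflexive (each world relates to itself), so the schema is valid here.
(B) R is reflexive (each world relates to itself), so the schema is valid here.
(C) R is not reflexive (not v R v), so the schema fails here.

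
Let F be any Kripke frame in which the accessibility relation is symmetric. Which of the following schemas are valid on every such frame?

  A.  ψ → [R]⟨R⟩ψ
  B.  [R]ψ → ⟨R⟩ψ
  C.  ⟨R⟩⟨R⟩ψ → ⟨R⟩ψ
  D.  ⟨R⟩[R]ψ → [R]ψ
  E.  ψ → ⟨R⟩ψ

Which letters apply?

(A) axiom B: valid iff R is symmetric. Every such R is symmetric — valid.
(B) axiom D: valid iff R is serial. Such an R need not be serial — not valid.
(C) the dual of axiom 4: valid iff R is transitive. Such an R need not be transitive — not valid.
(D) ⟨R⟩[R]ψ → [R]ψ (the dual of axiom 5) characterises the euclidean frames. Such an R need not be euclidean — not valid.
(E) the dual of axiom T: valid iff R is reflexive. Such an R need not be reflexive — not valid.

A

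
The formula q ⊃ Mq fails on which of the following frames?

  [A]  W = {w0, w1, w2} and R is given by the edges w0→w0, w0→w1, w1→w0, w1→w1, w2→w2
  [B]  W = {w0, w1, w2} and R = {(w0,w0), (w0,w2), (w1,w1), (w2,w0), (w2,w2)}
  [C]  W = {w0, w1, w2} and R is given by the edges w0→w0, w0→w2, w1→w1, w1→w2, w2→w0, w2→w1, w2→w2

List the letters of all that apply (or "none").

The schema q ⊃ Mq is the dual of axiom T; it is valid on a frame iff R is reflexive.
(A) R is reflexive (each world relates to itself), so the schema is valid here.
(B) R is reflexive (each world relates to itself), so the schema is valid here.
(C) R is reflexive (each world relates to itself), so the schema is valid here.

none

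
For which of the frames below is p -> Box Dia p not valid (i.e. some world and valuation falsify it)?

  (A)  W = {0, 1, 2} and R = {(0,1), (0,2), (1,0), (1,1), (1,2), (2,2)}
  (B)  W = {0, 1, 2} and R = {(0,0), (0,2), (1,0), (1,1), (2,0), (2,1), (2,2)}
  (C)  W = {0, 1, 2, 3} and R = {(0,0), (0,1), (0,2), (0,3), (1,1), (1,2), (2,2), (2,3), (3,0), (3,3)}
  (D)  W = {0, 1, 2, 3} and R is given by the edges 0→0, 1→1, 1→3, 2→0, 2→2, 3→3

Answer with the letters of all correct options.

The schema p -> Box Dia p is axiom B; it is valid on a frame iff R is symmetric.
(A) R is not symmetric (0 R 2 but not 2 R 0), so the schema fails here.
(B) R is not symmetric (1 R 0 but not 0 R 1), so the schema fails here.
(C) R is not symmetric (0 R 1 but not 1 R 0), so the schema fails here.
(D) R is not symmetric (1 R 3 but not 3 R 1), so the schema fails here.

A, B, C, D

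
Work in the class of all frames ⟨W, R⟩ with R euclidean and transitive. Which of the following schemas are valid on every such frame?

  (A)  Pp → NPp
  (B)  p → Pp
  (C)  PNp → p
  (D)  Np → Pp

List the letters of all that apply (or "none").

A

(A) axiom 5: valid iff R is euclidean. Every such R is euclidean — valid.
(B) p → Pp is the dual of axiom T; it is valid on a frame exactly when R is reflexive. Such an R need not be reflexive, so not valid.
(C) PNp → p is the dual of axiom B; it is valid on a frame exactly when R is symmetric. Such an R need not be symmetric, so not valid.
(D) Np → Pp is axiom D; it is valid on a frame exactly when R is serial. Such an R need not be serial, so not valid.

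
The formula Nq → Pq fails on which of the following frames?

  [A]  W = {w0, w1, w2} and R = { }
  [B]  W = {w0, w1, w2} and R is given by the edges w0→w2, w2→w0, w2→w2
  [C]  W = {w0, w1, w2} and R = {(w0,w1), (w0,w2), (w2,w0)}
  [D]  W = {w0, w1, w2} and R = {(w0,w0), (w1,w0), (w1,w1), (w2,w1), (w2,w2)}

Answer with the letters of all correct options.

The schema Nq → Pq is axiom D; it is valid on a frame iff R is serial.
(A) R is not serial (w0 has no R-successor), so the schema fails here.
(B) R is not serial (w1 has no R-successor), so the schema fails here.
(C) R is not serial (w1 has no R-successor), so the schema fails here.
(D) R is serial (every world has an R-successor), so the schema is valid here.

A, B, C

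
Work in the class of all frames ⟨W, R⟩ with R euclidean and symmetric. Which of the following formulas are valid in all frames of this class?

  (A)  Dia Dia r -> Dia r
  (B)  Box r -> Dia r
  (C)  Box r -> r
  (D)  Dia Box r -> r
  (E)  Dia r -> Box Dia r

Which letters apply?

A, D, E

A symmetric euclidean relation is transitive (uRv and vRw give vRu by symmetry, then uRw by the euclidean condition, applied at v).
(A) Dia Dia r -> Dia r is the dual of axiom 4; it is valid on a frame exactly when R is transitive. Every such R is transitive, so valid.
(B) Box r -> Dia r is axiom D; it is valid on a frame exactly when R is serial. Such an R need not be serial, so not valid.
(C) Box r -> r is axiom T; it is valid on a frame exactly when R is reflexive. Such an R need not be reflexive, so not valid.
(D) Dia Box r -> r is the dual of axiom B; it is valid on a frame exactly when R is symmetric. Every such R is symmetric, so valid.
(E) Dia r -> Box Dia r is axiom 5, which corresponds to the euclidean property. Every such R is euclidean — valid.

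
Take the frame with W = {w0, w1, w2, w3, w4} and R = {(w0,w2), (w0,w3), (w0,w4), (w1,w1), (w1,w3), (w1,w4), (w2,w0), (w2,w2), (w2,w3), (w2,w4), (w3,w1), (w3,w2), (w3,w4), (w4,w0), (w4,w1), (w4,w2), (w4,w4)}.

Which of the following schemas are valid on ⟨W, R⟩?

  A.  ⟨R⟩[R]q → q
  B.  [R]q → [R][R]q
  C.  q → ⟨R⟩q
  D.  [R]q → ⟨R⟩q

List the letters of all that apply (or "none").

D

R is not reflexive: not w0 R w0.
R is not symmetric: w0 R w3 but not w3 R w0.
R is not transitive: w0 R w2 and w2 R w0 but not w0 R w0.
R is serial: every world has an R-successor.
(A) ⟨R⟩[R]q → q (the dual of axiom B) characterises the symmetric frames. R is not symmetric — not valid.
(B) axiom 4: valid iff R is transitive. R is not transitive — not valid.
(C) q → ⟨R⟩q is the dual of axiom T, which corresponds to reflexivity. R is not reflexive — not valid.
(D) axiom D: valid iff R is serial. R is serial — valid.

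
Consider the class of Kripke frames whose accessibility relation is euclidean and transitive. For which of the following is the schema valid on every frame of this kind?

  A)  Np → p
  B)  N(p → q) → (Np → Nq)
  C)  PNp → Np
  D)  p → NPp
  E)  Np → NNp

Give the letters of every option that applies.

(A) Np → p (axiom T) characterises the reflexive frames. Such an R need not be reflexive — not valid.
(B) N(p → q) → (Np → Nq) is the K axiom; it holds on all frames — valid.
(C) PNp → Np is the dual of axiom 5; it is valid on a frame exactly when R is euclidean. Every such R is euclidean, so valid.
(D) p → NPp is axiom B; it is valid on a frame exactly when R is symmetric. Such an R need not be symmetric, so not valid.
(E) Np → NNp is axiom 4; it is valid on a frame exactly when R is transitive. Every such R is transitive, so valid.

B, C, E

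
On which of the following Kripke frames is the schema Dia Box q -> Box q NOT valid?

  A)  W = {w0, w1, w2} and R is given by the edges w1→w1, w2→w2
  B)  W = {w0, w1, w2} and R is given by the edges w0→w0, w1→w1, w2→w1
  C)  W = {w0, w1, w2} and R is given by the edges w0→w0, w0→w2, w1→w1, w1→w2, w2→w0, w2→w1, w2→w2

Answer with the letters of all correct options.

C

The schema Dia Box q -> Box q is the dual of axiom 5; it is valid on a frame iff R is euclidean.
(A) R is euclidean (any two R-successors of the same world are R-related), so the schema is valid here.
(B) R is euclidean (any two R-successors of the same world are R-related), so the schema is valid here.
(C) R is not euclidean (w2 R w0 and w2 R w1 but not w0 R w1), so the schema fails here.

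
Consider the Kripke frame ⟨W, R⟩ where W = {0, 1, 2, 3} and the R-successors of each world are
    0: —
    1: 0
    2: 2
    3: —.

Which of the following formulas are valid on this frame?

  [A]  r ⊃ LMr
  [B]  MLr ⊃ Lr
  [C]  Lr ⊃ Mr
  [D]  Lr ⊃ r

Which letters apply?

R is not reflexive: not 0 R 0.
R is not symmetric: 1 R 0 but not 0 R 1.
R is not euclidean: 1 R 0 and 1 R 0 but not 0 R 0.
R is not serial: 0 has no R-successor.
(A) r ⊃ LMr is axiom B; it is valid on a frame exactly when R is symmetric. R is not symmetric, so not valid.
(B) the dual of axiom 5: valid iff R is euclidean. R is not euclidean — not valid.
(C) Lr ⊃ Mr is axiom D; it is valid on a frame exactly when R is serial. R is not serial, so not valid.
(D) Lr ⊃ r is axiom T, which corresponds to reflexivity. R is not reflexive — not valid.

none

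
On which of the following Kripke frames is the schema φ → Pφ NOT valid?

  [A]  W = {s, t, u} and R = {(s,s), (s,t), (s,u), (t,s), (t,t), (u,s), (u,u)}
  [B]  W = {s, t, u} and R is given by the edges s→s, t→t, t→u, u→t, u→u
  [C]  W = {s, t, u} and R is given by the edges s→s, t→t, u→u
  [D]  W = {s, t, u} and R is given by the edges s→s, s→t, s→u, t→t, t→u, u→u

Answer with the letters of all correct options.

The schema φ → Pφ is the dual of axiom T; it is valid on a frame iff R is reflexive.
(A) R is reflexive (each world relates to itself), so the schema is valid here.
(B) R is reflexive (each world relates to itself), so the schema is valid here.
(C) R is reflexive (each world relates to itself), so the schema is valid here.
(D) R is reflexive (each world relates to itself), so the schema is valid here.

none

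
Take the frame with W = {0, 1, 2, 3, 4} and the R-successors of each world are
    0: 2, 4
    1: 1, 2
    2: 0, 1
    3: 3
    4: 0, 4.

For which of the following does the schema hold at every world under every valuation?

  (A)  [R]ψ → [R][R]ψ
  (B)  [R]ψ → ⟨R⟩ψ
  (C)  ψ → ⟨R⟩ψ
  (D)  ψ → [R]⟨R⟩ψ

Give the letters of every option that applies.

B, D

R is not reflexive: not 0 R 0.
R is symmetric: every R-edge is matched by its reverse.
R is not transitive: 0 R 2 and 2 R 0 but not 0 R 0.
R is serial: every world has an R-successor.
(A) axiom 4: valid iff R is transitive. R is not transitive — not valid.
(B) axiom D: valid iff R is serial. R is serial — valid.
(C) ψ → ⟨R⟩ψ (the dual of axiom T) characterises the reflexive frames. R is not reflexive — not valid.
(D) ψ → [R]⟨R⟩ψ is axiom B, which corresponds to symmetry. R is symmetric — valid.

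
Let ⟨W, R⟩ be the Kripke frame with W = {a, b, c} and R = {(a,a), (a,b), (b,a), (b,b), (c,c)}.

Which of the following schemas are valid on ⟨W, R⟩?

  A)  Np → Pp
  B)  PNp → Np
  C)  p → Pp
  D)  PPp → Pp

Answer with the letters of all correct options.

A, B, C, D

R is reflexive: each world relates to itself.
R is transitive: R is closed under composition.
R is euclidean: any two R-successors of the same world are R-related.
R is serial: every world has an R-successor.
(A) Np → Pp is axiom D, which corresponds to seriality. R is serial — valid.
(B) the dual of axiom 5: valid iff R is euclidean. R is euclidean — valid.
(C) the dual of axiom T: valid iff R is reflexive. R is reflexive — valid.
(D) PPp → Pp is the dual of axiom 4; it is valid on a frame exactly when R is transitive. R is transitive, so valid.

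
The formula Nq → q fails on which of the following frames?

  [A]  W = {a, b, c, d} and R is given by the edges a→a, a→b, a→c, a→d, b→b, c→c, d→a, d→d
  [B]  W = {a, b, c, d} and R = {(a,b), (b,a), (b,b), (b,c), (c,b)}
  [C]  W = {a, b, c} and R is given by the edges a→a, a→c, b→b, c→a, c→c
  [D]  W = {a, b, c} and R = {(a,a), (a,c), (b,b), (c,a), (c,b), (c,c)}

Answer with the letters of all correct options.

B

The schema Nq → q is axiom T; it is valid on a frame iff R is reflexive.
(A) R is reflexive (each world relates to itself), so the schema is valid here.
(B) R is not reflexive (not a R a), so the schema fails here.
(C) R is reflexive (each world relates to itself), so the schema is valid here.
(D) R is reflexive (each world relates to itself), so the schema is valid here.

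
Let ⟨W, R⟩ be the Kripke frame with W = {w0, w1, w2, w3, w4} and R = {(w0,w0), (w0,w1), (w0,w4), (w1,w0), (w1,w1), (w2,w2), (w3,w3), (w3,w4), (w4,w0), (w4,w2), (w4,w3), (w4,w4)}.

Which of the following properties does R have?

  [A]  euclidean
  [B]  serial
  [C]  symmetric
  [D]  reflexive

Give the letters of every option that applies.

B, D

(A) not euclidean: w0 R w1 and w0 R w4 but not w1 R w4.
(B) serial: every world has an R-successor.
(C) not symmetric: w4 R w2 but not w2 R w4.
(D) reflexive: each world relates to itself.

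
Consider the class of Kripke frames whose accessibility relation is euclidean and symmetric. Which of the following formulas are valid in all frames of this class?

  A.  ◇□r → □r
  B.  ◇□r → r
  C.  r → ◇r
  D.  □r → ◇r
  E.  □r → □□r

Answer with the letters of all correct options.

A symmetric euclidean relation is transitive (uRv and vRw give vRu by symmetry, then uRw by the euclidean condition, applied at v).
(A) ◇□r → □r is the dual of axiom 5; it is valid on a frame exactly when R is euclidean. Every such R is euclidean, so valid.
(B) ◇□r → r is the dual of axiom B; it is valid on a frame exactly when R is symmetric. Every such R is symmetric, so valid.
(C) r → ◇r is the dual of axiom T, which corresponds to reflexivity. Such an R need not be reflexive — not valid.
(D) □r → ◇r (axiom D) characterises the serial frames. Such an R need not be serial — not valid.
(E) □r → □□r is axiom 4, which corresponds to transitivity. Every such R is transitive — valid.

A, B, E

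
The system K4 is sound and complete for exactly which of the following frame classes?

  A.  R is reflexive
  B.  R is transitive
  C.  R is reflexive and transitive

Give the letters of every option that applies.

(A) this class determines T (= KT), not K4.
(B) K4 is sound and complete for exactly this class.
(C) this class determines S4, not K4.

B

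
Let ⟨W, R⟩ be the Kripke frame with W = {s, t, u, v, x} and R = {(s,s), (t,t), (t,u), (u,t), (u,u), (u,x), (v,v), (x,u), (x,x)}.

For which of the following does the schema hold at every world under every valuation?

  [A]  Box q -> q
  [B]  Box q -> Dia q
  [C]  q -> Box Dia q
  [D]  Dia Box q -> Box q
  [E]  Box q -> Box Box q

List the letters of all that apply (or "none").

A, B, C

R is reflexive: each world relates to itself.
R is symmetric: every R-edge is matched by its reverse.
R is not transitive: t R u and u R x but not t R x.
R is not euclidean: u R t and u R x but not t R x.
R is serial: every world has an R-successor.
(A) Box q -> q (axiom T) characterises the reflexive frames. R is reflexive — valid.
(B) Box q -> Dia q (axiom D) characterises the serial frames. R is serial — valid.
(C) q -> Box Dia q is axiom B, which corresponds to symmetry. R is symmetric — valid.
(D) Dia Box q -> Box q is the dual of axiom 5; it is valid on a frame exactly when R is euclidean. R is not euclidean, so not valid.
(E) Box q -> Box Box q is axiom 4, which corresponds to transitivity. R is not transitive — not valid.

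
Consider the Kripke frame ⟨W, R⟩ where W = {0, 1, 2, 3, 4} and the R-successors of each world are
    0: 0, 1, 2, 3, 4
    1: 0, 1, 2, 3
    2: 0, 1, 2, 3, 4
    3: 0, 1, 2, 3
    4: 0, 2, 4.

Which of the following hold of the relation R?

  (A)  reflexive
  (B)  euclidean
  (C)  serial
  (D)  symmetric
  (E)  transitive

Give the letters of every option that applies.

(A) reflexive: each world relates to itself.
(B) not euclidean: 0 R 1 and 0 R 4 but not 1 R 4.
(C) serial: every world has an R-successor.
(D) symmetric: every R-edge is matched by its reverse.
(E) not transitive: 1 R 0 and 0 R 4 but not 1 R 4.

A, C, D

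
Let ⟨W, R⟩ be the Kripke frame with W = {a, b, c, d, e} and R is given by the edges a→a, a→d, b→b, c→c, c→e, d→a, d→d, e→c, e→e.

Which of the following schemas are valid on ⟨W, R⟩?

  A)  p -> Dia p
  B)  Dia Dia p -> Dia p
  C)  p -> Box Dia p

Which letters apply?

A, B, C

R is reflexive: each world relates to itself.
R is symmetric: every R-edge is matched by its reverse.
R is transitive: R is closed under composition.
(A) p -> Dia p is the dual of axiom T; it is valid on a frame exactly when R is reflexive. R is reflexive, so valid.
(B) Dia Dia p -> Dia p (the dual of axiom 4) characterises the transitive frames. R is transitive — valid.
(C) p -> Box Dia p is axiom B, which corresponds to symmetry. R is symmetric — valid.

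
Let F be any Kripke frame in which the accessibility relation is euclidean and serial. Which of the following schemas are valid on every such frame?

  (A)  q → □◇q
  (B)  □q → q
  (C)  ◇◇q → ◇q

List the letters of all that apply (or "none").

(A) q → □◇q (axiom B) characterises the symmetric frames. Such an R need not be symmetric — not valid.
(B) □q → q (axiom T) characterises the reflexive frames. Such an R need not be reflexive — not valid.
(C) ◇◇q → ◇q is the dual of axiom 4, which corresponds to transitivity. Such an R need not be transitive — not valid.

none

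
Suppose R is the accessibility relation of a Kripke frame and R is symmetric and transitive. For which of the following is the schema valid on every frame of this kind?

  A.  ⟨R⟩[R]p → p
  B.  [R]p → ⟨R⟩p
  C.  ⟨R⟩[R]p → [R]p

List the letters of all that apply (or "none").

A, C

A symmetric transitive relation is euclidean (uRv and uRw give vRu by symmetry, then vRw by transitivity).
(A) ⟨R⟩[R]p → p is the dual of axiom B; it is valid on a frame exactly when R is symmetric. Every such R is symmetric, so valid.
(B) [R]p → ⟨R⟩p (axiom D) characterises the serial frames. Such an R need not be serial — not valid.
(C) the dual of axiom 5: valid iff R is euclidean. Every such R is euclidean — valid.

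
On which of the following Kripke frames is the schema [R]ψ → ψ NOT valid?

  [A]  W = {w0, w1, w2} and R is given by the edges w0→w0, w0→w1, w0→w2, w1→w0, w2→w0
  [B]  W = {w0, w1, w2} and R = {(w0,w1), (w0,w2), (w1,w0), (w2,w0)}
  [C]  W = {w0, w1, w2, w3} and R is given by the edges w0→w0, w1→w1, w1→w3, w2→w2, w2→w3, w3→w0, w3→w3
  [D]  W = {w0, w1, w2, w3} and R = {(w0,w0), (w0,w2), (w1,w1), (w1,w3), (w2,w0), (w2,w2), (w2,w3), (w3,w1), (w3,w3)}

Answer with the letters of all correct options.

A, B

The schema [R]ψ → ψ is axiom T; it is valid on a frame iff R is reflexive.
(A) R is not reflexive (not w1 R w1), so the schema fails here.
(B) R is not reflexive (not w0 R w0), so the schema fails here.
(C) R is reflexive (each world relates to itself), so the schema is valid here.
(D) R is reflexive (each world relates to itself), so the schema is valid here.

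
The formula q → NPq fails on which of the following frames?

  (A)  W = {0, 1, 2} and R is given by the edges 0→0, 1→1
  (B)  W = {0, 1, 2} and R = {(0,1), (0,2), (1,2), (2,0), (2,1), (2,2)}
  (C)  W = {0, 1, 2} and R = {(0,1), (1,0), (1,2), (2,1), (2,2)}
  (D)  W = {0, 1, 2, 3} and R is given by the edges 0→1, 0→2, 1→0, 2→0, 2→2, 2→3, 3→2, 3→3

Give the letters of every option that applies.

B

The schema q → NPq is axiom B; it is valid on a frame iff R is symmetric.
(A) R is symmetric (every R-edge is matched by its reverse), so the schema is valid here.
(B) R is not symmetric (0 R 1 but not 1 R 0), so the schema fails here.
(C) R is symmetric (every R-edge is matched by its reverse), so the schema is valid here.
(D) R is symmetric (every R-edge is matched by its reverse), so the schema is valid here.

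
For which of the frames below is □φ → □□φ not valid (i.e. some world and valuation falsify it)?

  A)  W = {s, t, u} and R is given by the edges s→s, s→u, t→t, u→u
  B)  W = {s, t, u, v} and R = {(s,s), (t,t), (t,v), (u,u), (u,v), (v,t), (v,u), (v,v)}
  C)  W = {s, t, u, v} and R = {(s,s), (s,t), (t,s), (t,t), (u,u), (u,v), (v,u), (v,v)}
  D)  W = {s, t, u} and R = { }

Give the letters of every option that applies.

The schema □φ → □□φ is axiom 4; it is valid on a frame iff R is transitive.
(A) R is transitive (R is closed under composition), so the schema is valid here.
(B) R is not transitive (t R v and v R u but not t R u), so the schema fails here.
(C) R is transitive (R is closed under composition), so the schema is valid here.
(D) R is transitive (R is closed under composition), so the schema is valid here.

B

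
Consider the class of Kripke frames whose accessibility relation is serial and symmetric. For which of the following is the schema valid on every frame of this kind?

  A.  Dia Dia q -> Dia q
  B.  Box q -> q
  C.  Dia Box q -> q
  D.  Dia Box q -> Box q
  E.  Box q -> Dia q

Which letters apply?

(A) the dual of axiom 4: valid iff R is transitive. Such an R need not be transitive — not valid.
(B) Box q -> q is axiom T; it is valid on a frame exactly when R is reflexive. Such an R need not be reflexive, so not valid.
(C) the dual of axiom B: valid iff R is symmetric. Every such R is symmetric — valid.
(D) Dia Box q -> Box q is the dual of axiom 5; it is valid on a frame exactly when R is euclidean. Such an R need not be euclidean, so not valid.
(E) axiom D: valid iff R is serial. Every such R is serial — valid.

C, E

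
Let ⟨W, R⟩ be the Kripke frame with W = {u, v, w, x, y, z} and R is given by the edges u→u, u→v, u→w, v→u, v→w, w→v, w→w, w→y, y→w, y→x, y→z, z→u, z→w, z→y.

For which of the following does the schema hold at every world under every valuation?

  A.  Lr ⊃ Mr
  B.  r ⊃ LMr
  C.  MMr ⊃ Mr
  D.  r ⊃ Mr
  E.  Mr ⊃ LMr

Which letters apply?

none

R is not reflexive: not v R v.
R is not symmetric: u R w but not w R u.
R is not transitive: u R w and w R y but not u R y.
R is not euclidean: u R w and u R u but not w R u.
R is not serial: x has no R-successor.
(A) Lr ⊃ Mr is axiom D; it is valid on a frame exactly when R is serial. R is not serial, so not valid.
(B) r ⊃ LMr (axiom B) characterises the symmetric frames. R is not symmetric — not valid.
(C) MMr ⊃ Mr is the dual of axiom 4, which corresponds to transitivity. R is not transitive — not valid.
(D) r ⊃ Mr is the dual of axiom T, which corresponds to reflexivity. R is not reflexive — not valid.
(E) Mr ⊃ LMr is axiom 5, which corresponds to the euclidean property. R is not euclidean — not valid.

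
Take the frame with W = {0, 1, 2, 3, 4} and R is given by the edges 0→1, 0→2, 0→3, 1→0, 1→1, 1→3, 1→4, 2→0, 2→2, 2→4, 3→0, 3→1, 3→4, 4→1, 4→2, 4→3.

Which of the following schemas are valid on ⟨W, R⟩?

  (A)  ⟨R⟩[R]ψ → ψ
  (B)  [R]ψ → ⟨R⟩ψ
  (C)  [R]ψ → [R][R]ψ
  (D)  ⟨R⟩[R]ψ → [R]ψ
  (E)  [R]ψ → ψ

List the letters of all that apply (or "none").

R is not reflexive: not 0 R 0.
R is symmetric: every R-edge is matched by its reverse.
R is not transitive: 0 R 1 and 1 R 0 but not 0 R 0.
R is not euclidean: 0 R 1 and 0 R 2 but not 1 R 2.
R is serial: every world has an R-successor.
(A) ⟨R⟩[R]ψ → ψ (the dual of axiom B) characterises the symmetric frames. R is symmetric — valid.
(B) [R]ψ → ⟨R⟩ψ (axiom D) characterises the serial frames. R is serial — valid.
(C) [R]ψ → [R][R]ψ (axiom 4) characterises the transitive frames. R is not transitive — not valid.
(D) ⟨R⟩[R]ψ → [R]ψ is the dual of axiom 5, which corresponds to the euclidean property. R is not euclidean — not valid.
(E) axiom T: valid iff R is reflexive. R is not reflexive — not valid.

A, B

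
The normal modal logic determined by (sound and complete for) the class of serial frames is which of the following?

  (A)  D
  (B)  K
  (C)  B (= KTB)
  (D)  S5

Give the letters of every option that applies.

A

(A) D is determined by exactly this class.
(B) K is determined by the class of arbitrary frames.
(C) B (= KTB) is determined by the class of reflexive and symmetric frames.
(D) S5 is determined by the class of reflexive, symmetric, and transitive frames.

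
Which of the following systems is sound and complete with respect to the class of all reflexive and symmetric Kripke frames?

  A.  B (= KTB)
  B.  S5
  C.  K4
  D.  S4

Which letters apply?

A

(A) B (= KTB) is determined by exactly this class.
(B) S5 is determined by the class of reflexive, symmetric, and transitive frames.
(C) K4 is determined by the class of transitive frames.
(D) S4 is determined by the class of reflexive and transitive frames.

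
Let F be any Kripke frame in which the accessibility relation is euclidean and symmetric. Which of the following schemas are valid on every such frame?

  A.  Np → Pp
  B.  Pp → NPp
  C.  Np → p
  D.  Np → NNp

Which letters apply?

A symmetric euclidean relation is transitive (uRv and vRw give vRu by symmetry, then uRw by the euclidean condition, applied at v).
(A) axiom D: valid iff R is serial. Such an R need not be serial — not valid.
(B) Pp → NPp is axiom 5; it is valid on a frame exactly when R is euclidean. Every such R is euclidean, so valid.
(C) Np → p (axiom T) characterises the reflexive frames. Such an R need not be reflexive — not valid.
(D) Np → NNp (axiom 4) characterises the transitive frames. Every such R is transitive — valid.

B, D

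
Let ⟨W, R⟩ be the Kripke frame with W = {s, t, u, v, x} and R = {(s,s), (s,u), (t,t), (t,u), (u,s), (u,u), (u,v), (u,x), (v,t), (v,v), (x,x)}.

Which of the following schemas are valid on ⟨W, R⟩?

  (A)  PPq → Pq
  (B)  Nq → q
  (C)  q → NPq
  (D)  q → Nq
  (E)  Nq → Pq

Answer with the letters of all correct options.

B, E

R is reflexive: each world relates to itself.
R is not symmetric: t R u but not u R t.
R is not transitive: s R u and u R v but not s R v.
R is serial: every world has an R-successor.
R is not a subset of the identity: s R u with s ≠ u.
(A) PPq → Pq is the dual of axiom 4; it is valid on a frame exactly when R is transitive. R is not transitive, so not valid.
(B) Nq → q is axiom T; it is valid on a frame exactly when R is reflexive. R is reflexive, so valid.
(C) axiom B: valid iff R is symmetric. R is not symmetric — not valid.
(D) q → Nq is equivalent to ◇p→p; it holds exactly when R ⊆ identity. Here R ⊄ identity — not valid.
(E) Nq → Pq (axiom D) characterises the serial frames. R is serial — valid.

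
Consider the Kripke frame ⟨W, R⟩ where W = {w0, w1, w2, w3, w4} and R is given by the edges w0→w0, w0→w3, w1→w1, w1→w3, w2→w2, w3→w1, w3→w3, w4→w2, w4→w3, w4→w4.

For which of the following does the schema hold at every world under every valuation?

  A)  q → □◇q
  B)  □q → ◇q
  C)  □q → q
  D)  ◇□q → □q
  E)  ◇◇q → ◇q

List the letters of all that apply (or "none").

R is reflexive: each world relates to itself.
R is not symmetric: w0 R w3 but not w3 R w0.
R is not transitive: w0 R w3 and w3 R w1 but not w0 R w1.
R is not euclidean: w0 R w3 and w0 R w0 but not w3 R w0.
R is serial: every world has an R-successor.
(A) q → □◇q is axiom B, which corresponds to symmetry. R is not symmetric — not valid.
(B) □q → ◇q (axiom D) characterises the serial frames. R is serial — valid.
(C) □q → q is axiom T, which corresponds to reflexivity. R is reflexive — valid.
(D) the dual of axiom 5: valid iff R is euclidean. R is not euclidean — not valid.
(E) ◇◇q → ◇q is the dual of axiom 4; it is valid on a frame exactly when R is transitive. R is not transitive, so not valid.

B, C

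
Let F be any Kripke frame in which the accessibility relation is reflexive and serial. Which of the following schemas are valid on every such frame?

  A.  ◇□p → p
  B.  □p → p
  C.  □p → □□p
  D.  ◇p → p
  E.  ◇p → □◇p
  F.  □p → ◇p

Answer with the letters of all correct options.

(A) ◇□p → p (the dual of axiom B) characterises the symmetric frames. Such an R need not be symmetric — not valid.
(B) axiom T: valid iff R is reflexive. Every such R is reflexive — valid.
(C) □p → □□p (axiom 4) characterises the transitive frames. Such an R need not be transitive — not valid.
(D) ◇p → p (the converse of T) corresponds to R being a subset of the identity. Such an R need not be a subset of the identity, so not valid.
(E) ◇p → □◇p is axiom 5; it is valid on a frame exactly when R is euclidean. Such an R need not be euclidean, so not valid.
(F) □p → ◇p (axiom D) characterises the serial frames. Every such R is serial — valid.

B, F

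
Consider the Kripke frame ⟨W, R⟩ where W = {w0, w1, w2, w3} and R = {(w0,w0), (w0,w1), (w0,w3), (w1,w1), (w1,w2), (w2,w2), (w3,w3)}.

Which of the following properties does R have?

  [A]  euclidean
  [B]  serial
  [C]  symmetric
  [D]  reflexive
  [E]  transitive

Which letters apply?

B, D

(A) not euclidean: w0 R w1 and w0 R w0 but not w1 R w0.
(B) serial: every world has an R-successor.
(C) not symmetric: w0 R w1 but not w1 R w0.
(D) reflexive: each world relates to itself.
(E) not transitive: w0 R w1 and w1 R w2 but not w0 R w2.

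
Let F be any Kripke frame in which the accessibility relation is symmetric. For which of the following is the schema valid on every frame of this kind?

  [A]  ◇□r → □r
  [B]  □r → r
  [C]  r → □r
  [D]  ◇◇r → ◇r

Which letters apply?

none

(A) ◇□r → □r (the dual of axiom 5) characterises the euclidean frames. Such an R need not be euclidean — not valid.
(B) axiom T: valid iff R is reflexive. Such an R need not be reflexive — not valid.
(C) r → □r is valid only on frames where every R-edge is a self-loop. Such an R need not be a subset of the identity — not valid.
(D) the dual of axiom 4: valid iff R is transitive. Such an R need not be transitive — not valid.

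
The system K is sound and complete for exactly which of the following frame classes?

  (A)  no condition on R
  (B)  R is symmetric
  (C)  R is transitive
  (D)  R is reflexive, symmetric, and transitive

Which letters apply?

A

(A) K is sound and complete for exactly this class.
(B) this class determines KB, not K.
(C) this class determines K4, not K.
(D) this class determines S5, not K.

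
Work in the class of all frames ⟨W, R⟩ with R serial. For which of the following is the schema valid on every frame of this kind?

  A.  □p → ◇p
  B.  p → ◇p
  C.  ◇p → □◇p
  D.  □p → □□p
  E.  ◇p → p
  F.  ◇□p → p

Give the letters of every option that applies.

A

(A) □p → ◇p is axiom D, which corresponds to seriality. Every such R is serial — valid.
(B) the dual of axiom T: valid iff R is reflexive. Such an R need not be reflexive — not valid.
(C) ◇p → □◇p (axiom 5) characterises the euclidean frames. Such an R need not be euclidean — not valid.
(D) axiom 4: valid iff R is transitive. Such an R need not be transitive — not valid.
(E) ◇p → p is the converse of T; it holds exactly when R ⊆ identity. Such an R need not be a subset of the identity — not valid.
(F) the dual of axiom B: valid iff R is symmetric. Such an R need not be symmetric — not valid.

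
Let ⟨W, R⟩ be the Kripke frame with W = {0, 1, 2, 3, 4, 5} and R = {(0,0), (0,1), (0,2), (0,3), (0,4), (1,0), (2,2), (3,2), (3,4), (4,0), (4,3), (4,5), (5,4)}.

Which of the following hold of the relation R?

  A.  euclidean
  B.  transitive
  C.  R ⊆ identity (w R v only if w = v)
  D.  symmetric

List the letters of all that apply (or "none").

(A) not euclidean: 0 R 1 and 0 R 2 but not 1 R 2.
(B) not transitive: 0 R 4 and 4 R 5 but not 0 R 5.
(C) not ⊆ identity: 0 R 1 with 0 ≠ 1.
(D) not symmetric: 0 R 2 but not 2 R 0.

none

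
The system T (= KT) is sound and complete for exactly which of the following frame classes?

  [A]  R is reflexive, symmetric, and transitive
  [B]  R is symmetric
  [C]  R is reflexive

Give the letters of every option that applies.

(A) this class determines S5, not T (= KT).
(B) this class determines KB, not T (= KT).
(C) T (= KT) is sound and complete for exactly this class.

C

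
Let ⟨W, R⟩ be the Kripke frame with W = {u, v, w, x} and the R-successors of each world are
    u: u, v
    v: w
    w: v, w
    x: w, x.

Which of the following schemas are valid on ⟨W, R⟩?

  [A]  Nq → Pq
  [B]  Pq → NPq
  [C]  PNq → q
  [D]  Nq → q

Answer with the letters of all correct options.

A

R is not reflexive: not v R v.
R is not symmetric: u R v but not v R u.
R is not euclidean: u R v and u R u but not v R u.
R is serial: every world has an R-successor.
(A) Nq → Pq is axiom D; it is valid on a frame exactly when R is serial. R is serial, so valid.
(B) Pq → NPq (axiom 5) characterises the euclidean frames. R is not euclidean — not valid.
(C) the dual of axiom B: valid iff R is symmetric. R is not symmetric — not valid.
(D) Nq → q is axiom T, which corresponds to reflexivity. R is not reflexive — not valid.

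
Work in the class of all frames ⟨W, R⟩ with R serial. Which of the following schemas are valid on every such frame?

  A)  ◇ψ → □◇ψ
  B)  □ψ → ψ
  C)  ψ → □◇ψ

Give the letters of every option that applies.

(A) ◇ψ → □◇ψ is axiom 5, which corresponds to the euclidean property. Such an R need not be euclidean — not valid.
(B) □ψ → ψ (axiom T) characterises the reflexive frames. Such an R need not be reflexive — not valid.
(C) ψ → □◇ψ is axiom B; it is valid on a frame exactly when R is symmetric. Such an R need not be symmetric, so not valid.

none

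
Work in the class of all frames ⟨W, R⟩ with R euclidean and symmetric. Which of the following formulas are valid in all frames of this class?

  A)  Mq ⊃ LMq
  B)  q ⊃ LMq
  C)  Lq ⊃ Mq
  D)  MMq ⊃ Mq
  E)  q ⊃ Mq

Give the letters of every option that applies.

A symmetric euclidean relation is transitive (uRv and vRw give vRu by symmetry, then uRw by the euclidean condition, applied at v).
(A) axiom 5: valid iff R is euclidean. Every such R is euclidean — valid.
(B) q ⊃ LMq is axiom B; it is valid on a frame exactly when R is symmetric. Every such R is symmetric, so valid.
(C) Lq ⊃ Mq is axiom D; it is valid on a frame exactly when R is serial. Such an R need not be serial, so not valid.
(D) MMq ⊃ Mq (the dual of axiom 4) characterises the transitive frames. Every such R is transitive — valid.
(E) q ⊃ Mq (the dual of axiom T) characterises the reflexive frames. Such an R need not be reflexive — not valid.

A, B, D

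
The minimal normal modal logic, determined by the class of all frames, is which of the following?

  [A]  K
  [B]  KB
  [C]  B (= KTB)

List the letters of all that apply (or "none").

(A) K is determined by exactly this class.
(B) KB is determined by the class of symmetric frames.
(C) B (= KTB) is determined by the class of reflexive and symmetric frames.

A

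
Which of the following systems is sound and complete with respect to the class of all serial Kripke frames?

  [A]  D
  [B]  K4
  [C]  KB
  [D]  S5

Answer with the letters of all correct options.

(A) D is determined by exactly this class.
(B) K4 is determined by the class of transitive frames.
(C) KB is determined by the class of symmetric frames.
(D) S5 is determined by the class of reflexive, symmetric, and transitive frames.

A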